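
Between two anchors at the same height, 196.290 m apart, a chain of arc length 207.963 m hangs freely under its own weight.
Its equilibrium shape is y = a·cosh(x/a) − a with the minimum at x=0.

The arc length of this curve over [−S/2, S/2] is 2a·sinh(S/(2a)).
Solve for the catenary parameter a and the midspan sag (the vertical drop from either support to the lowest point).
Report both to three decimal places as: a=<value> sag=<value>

seed: a₀ = √(S³/(24(L−S))) = √(196.290³/(24·11.673)) = 164.304856
iter 1: u=0.597335  f(a)=+2.100e-01  f'(a)=-1.472e-01  a ← 164.304856 − (+2.100e-01/-1.472e-01) = 165.731449
iter 2: u=0.592193  f(a)=+2.767e-03  f'(a)=-1.434e-01  a ← 165.731449 − (+2.767e-03/-1.434e-01) = 165.750748
iter 3: u=0.592124  f(a)=+4.944e-07  f'(a)=-1.433e-01  a ← 165.750748 − (+4.944e-07/-1.433e-01) = 165.750752
iter 4: u=0.592124  f(a)=+5.684e-14  f'(a)=-1.433e-01  a ← 165.750752 − (+5.684e-14/-1.433e-01) = 165.750752
converged: |Δa| < 1e-12 after 4 iterations
sag = a·(cosh(S/(2a)) − 1) = 165.750752·(cosh(0.592124) − 1) = 29.915965
T_max/T_min = cosh(S/(2a)) = 1.180488

a=165.751 sag=29.916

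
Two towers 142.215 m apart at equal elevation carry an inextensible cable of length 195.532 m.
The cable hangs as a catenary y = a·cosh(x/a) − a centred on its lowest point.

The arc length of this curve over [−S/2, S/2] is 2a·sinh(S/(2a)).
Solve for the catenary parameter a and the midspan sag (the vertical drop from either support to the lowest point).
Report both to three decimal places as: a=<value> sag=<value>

seed: a₀ = √(S³/(24(L−S))) = √(142.215³/(24·53.317)) = 47.411057
iter 1: u=1.499808  f(a)=+6.328e+00  f'(a)=-2.797e+00  a ← 47.411057 − (+6.328e+00/-2.797e+00) = 49.673134
iter 2: u=1.431508  f(a)=+4.811e-01  f'(a)=-2.387e+00  a ← 49.673134 − (+4.811e-01/-2.387e+00) = 49.874684
iter 3: u=1.425723  f(a)=+3.286e-03  f'(a)=-2.354e+00  a ← 49.874684 − (+3.286e-03/-2.354e+00) = 49.876080
iter 4: u=1.425683  f(a)=+1.556e-07  f'(a)=-2.354e+00  a ← 49.876080 − (+1.556e-07/-2.354e+00) = 49.876080
iter 5: u=1.425683  f(a)=-5.684e-14  f'(a)=-2.354e+00  a ← 49.876080 − (-5.684e-14/-2.354e+00) = 49.876080
converged: |Δa| < 1e-12 after 5 iterations
sag = a·(cosh(S/(2a)) − 1) = 49.876080·(cosh(1.425683) − 1) = 59.877344
T_max/T_min = cosh(S/(2a)) = 2.200522

a=49.876 sag=59.877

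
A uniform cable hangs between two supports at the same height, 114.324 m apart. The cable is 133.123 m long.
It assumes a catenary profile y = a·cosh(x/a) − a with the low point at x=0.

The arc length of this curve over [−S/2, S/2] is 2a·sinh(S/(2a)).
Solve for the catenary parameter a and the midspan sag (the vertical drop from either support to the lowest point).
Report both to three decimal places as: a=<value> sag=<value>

a=58.917 sag=29.974

seed: a₀ = √(S³/(24(L−S))) = √(114.324³/(24·18.799)) = 57.548383
iter 1: u=0.993286  f(a)=+9.495e-01  f'(a)=-7.201e-01  a ← 57.548383 − (+9.495e-01/-7.201e-01) = 58.866889
iter 2: u=0.971038  f(a)=+3.361e-02  f'(a)=-6.699e-01  a ← 58.866889 − (+3.361e-02/-6.699e-01) = 58.917058
iter 3: u=0.970211  f(a)=+4.554e-05  f'(a)=-6.681e-01  a ← 58.917058 − (+4.554e-05/-6.681e-01) = 58.917126
iter 4: u=0.970210  f(a)=+8.387e-11  f'(a)=-6.681e-01  a ← 58.917126 − (+8.387e-11/-6.681e-01) = 58.917126
iter 5: u=0.970210  f(a)=-2.842e-14  f'(a)=-6.681e-01  a ← 58.917126 − (-2.842e-14/-6.681e-01) = 58.917126
converged: |Δa| < 1e-12 after 5 iterations
sag = a·(cosh(S/(2a)) − 1) = 58.917126·(cosh(0.970210) − 1) = 29.974162
T_max/T_min = cosh(S/(2a)) = 1.508751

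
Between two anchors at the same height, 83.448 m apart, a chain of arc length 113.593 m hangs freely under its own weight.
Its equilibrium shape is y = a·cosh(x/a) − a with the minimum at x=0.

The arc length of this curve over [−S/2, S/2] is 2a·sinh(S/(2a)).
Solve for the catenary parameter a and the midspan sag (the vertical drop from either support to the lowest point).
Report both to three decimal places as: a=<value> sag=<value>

seed: a₀ = √(S³/(24(L−S))) = √(83.448³/(24·30.145)) = 28.340704
iter 1: u=1.472229  f(a)=+3.441e+00  f'(a)=-2.626e+00  a ← 28.340704 − (+3.441e+00/-2.626e+00) = 29.651146
iter 2: u=1.407163  f(a)=+2.530e-01  f'(a)=-2.252e+00  a ← 29.651146 − (+2.530e-01/-2.252e+00) = 29.763487
iter 3: u=1.401852  f(a)=+1.609e-03  f'(a)=-2.224e+00  a ← 29.763487 − (+1.609e-03/-2.224e+00) = 29.764210
iter 4: u=1.401818  f(a)=+6.593e-08  f'(a)=-2.224e+00  a ← 29.764210 − (+6.593e-08/-2.224e+00) = 29.764210
iter 5: u=1.401818  f(a)=+2.842e-14  f'(a)=-2.224e+00  a ← 29.764210 − (+2.842e-14/-2.224e+00) = 29.764210
converged: |Δa| < 1e-12 after 5 iterations
sag = a·(cosh(S/(2a)) − 1) = 29.764210·(cosh(1.401818) − 1) = 34.358724
T_max/T_min = cosh(S/(2a)) = 2.154364

a=29.764 sag=34.359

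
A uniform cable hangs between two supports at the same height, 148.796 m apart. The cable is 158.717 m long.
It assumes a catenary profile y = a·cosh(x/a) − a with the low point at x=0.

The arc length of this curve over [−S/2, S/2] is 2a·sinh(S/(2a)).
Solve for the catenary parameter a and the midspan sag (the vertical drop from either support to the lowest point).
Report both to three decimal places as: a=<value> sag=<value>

seed: a₀ = √(S³/(24(L−S))) = √(148.796³/(24·9.921)) = 117.626057
iter 1: u=0.632496  f(a)=+2.003e-01  f'(a)=-1.755e-01  a ← 117.626057 − (+2.003e-01/-1.755e-01) = 118.767418
iter 2: u=0.626418  f(a)=+2.953e-03  f'(a)=-1.704e-01  a ← 118.767418 − (+2.953e-03/-1.704e-01) = 118.784751
iter 3: u=0.626326  f(a)=+6.631e-07  f'(a)=-1.703e-01  a ← 118.784751 − (+6.631e-07/-1.703e-01) = 118.784755
iter 4: u=0.626326  f(a)=+5.684e-14  f'(a)=-1.703e-01  a ← 118.784755 − (+5.684e-14/-1.703e-01) = 118.784755
converged: |Δa| < 1e-12 after 4 iterations
sag = a·(cosh(S/(2a)) − 1) = 118.784755·(cosh(0.626326) − 1) = 24.070380
T_max/T_min = cosh(S/(2a)) = 1.202639

a=118.785 sag=24.070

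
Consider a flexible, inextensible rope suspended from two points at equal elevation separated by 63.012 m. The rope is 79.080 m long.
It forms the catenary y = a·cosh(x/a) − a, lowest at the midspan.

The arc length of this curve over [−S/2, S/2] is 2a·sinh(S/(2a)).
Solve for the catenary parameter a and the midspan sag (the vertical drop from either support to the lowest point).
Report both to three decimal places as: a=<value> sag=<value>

seed: a₀ = √(S³/(24(L−S))) = √(63.012³/(24·16.068)) = 25.471139
iter 1: u=1.236929  f(a)=+1.275e+00  f'(a)=-1.466e+00  a ← 25.471139 − (+1.275e+00/-1.466e+00) = 26.341079
iter 2: u=1.196079  f(a)=+6.823e-02  f'(a)=-1.313e+00  a ← 26.341079 − (+6.823e-02/-1.313e+00) = 26.393063
iter 3: u=1.193723  f(a)=+2.199e-04  f'(a)=-1.304e+00  a ← 26.393063 − (+2.199e-04/-1.304e+00) = 26.393232
iter 4: u=1.193715  f(a)=+2.299e-09  f'(a)=-1.304e+00  a ← 26.393232 − (+2.299e-09/-1.304e+00) = 26.393232
iter 5: u=1.193715  f(a)=+0.000e+00  f'(a)=-1.304e+00  a ← 26.393232 − (+0.000e+00/-1.304e+00) = 26.393232
converged: |Δa| < 1e-12 after 5 iterations
sag = a·(cosh(S/(2a)) − 1) = 26.393232·(cosh(1.193715) − 1) = 21.146376
T_max/T_min = cosh(S/(2a)) = 1.801204

a=26.393 sag=21.146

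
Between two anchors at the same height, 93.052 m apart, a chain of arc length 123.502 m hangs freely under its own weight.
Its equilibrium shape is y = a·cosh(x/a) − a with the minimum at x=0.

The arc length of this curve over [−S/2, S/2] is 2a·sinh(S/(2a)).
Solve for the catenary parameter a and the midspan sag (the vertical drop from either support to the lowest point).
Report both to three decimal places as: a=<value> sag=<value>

seed: a₀ = √(S³/(24(L−S))) = √(93.052³/(24·30.450)) = 33.203915
iter 1: u=1.401220  f(a)=+3.133e+00  f'(a)=-2.220e+00  a ← 33.203915 − (+3.133e+00/-2.220e+00) = 34.614873
iter 2: u=1.344104  f(a)=+2.108e-01  f'(a)=-1.931e+00  a ← 34.614873 − (+2.108e-01/-1.931e+00) = 34.724029
iter 3: u=1.339879  f(a)=+1.106e-03  f'(a)=-1.911e+00  a ← 34.724029 − (+1.106e-03/-1.911e+00) = 34.724608
iter 4: u=1.339857  f(a)=+3.081e-08  f'(a)=-1.911e+00  a ← 34.724608 − (+3.081e-08/-1.911e+00) = 34.724608
iter 5: u=1.339857  f(a)=+0.000e+00  f'(a)=-1.911e+00  a ← 34.724608 − (+0.000e+00/-1.911e+00) = 34.724608
converged: |Δa| < 1e-12 after 5 iterations
sag = a·(cosh(S/(2a)) − 1) = 34.724608·(cosh(1.339857) − 1) = 36.120183
T_max/T_min = cosh(S/(2a)) = 2.040190

a=34.725 sag=36.120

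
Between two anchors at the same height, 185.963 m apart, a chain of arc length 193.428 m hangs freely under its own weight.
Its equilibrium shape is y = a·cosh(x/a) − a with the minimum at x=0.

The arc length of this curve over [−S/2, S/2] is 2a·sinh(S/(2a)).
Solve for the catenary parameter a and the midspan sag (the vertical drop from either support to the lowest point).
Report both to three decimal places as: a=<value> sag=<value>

a=190.591 sag=23.134

seed: a₀ = √(S³/(24(L−S))) = √(185.963³/(24·7.465)) = 189.460766
iter 1: u=0.490769  f(a)=+9.042e-02  f'(a)=-8.072e-02  a ← 189.460766 − (+9.042e-02/-8.072e-02) = 190.580929
iter 2: u=0.487885  f(a)=+8.081e-04  f'(a)=-7.928e-02  a ← 190.580929 − (+8.081e-04/-7.928e-02) = 190.591122
iter 3: u=0.487859  f(a)=+6.586e-08  f'(a)=-7.927e-02  a ← 190.591122 − (+6.586e-08/-7.927e-02) = 190.591123
iter 4: u=0.487859  f(a)=-2.842e-14  f'(a)=-7.927e-02  a ← 190.591123 − (-2.842e-14/-7.927e-02) = 190.591123
converged: |Δa| < 1e-12 after 4 iterations
sag = a·(cosh(S/(2a)) − 1) = 190.591123·(cosh(0.487859) − 1) = 23.134341
T_max/T_min = cosh(S/(2a)) = 1.121382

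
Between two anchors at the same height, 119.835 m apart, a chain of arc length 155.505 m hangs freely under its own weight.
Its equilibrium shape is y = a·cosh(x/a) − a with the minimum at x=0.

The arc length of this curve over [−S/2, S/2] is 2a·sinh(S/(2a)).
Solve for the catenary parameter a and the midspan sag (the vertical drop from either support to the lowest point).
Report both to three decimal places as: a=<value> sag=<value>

a=46.714 sag=43.993

seed: a₀ = √(S³/(24(L−S))) = √(119.835³/(24·35.670)) = 44.835121
iter 1: u=1.336397  f(a)=+3.324e+00  f'(a)=-1.894e+00  a ← 44.835121 − (+3.324e+00/-1.894e+00) = 46.590126
iter 2: u=1.286056  f(a)=+2.051e-01  f'(a)=-1.667e+00  a ← 46.590126 − (+2.051e-01/-1.667e+00) = 46.713198
iter 3: u=1.282667  f(a)=+8.950e-04  f'(a)=-1.652e+00  a ← 46.713198 − (+8.950e-04/-1.652e+00) = 46.713739
iter 4: u=1.282653  f(a)=+1.720e-08  f'(a)=-1.652e+00  a ← 46.713739 − (+1.720e-08/-1.652e+00) = 46.713739
iter 5: u=1.282653  f(a)=+0.000e+00  f'(a)=-1.652e+00  a ← 46.713739 − (+0.000e+00/-1.652e+00) = 46.713739
converged: |Δa| < 1e-12 after 5 iterations
sag = a·(cosh(S/(2a)) − 1) = 46.713739·(cosh(1.282653) − 1) = 43.992516
T_max/T_min = cosh(S/(2a)) = 1.941747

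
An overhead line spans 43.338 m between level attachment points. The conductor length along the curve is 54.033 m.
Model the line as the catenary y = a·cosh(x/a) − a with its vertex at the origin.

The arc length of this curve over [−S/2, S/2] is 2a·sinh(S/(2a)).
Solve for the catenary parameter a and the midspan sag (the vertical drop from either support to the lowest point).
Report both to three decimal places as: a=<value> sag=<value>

seed: a₀ = √(S³/(24(L−S))) = √(43.338³/(24·10.695)) = 17.807678
iter 1: u=1.216835  f(a)=+8.203e-01  f'(a)=-1.389e+00  a ← 17.807678 − (+8.203e-01/-1.389e+00) = 18.398373
iter 2: u=1.177767  f(a)=+4.258e-02  f'(a)=-1.248e+00  a ← 18.398373 − (+4.258e-02/-1.248e+00) = 18.432497
iter 3: u=1.175587  f(a)=+1.287e-04  f'(a)=-1.240e+00  a ← 18.432497 − (+1.287e-04/-1.240e+00) = 18.432601
iter 4: u=1.175580  f(a)=+1.182e-09  f'(a)=-1.240e+00  a ← 18.432601 − (+1.182e-09/-1.240e+00) = 18.432601
iter 5: u=1.175580  f(a)=+7.105e-15  f'(a)=-1.240e+00  a ← 18.432601 − (+7.105e-15/-1.240e+00) = 18.432601
converged: |Δa| < 1e-12 after 5 iterations
sag = a·(cosh(S/(2a)) − 1) = 18.432601·(cosh(1.175580) − 1) = 14.272935
T_max/T_min = cosh(S/(2a)) = 1.774331

a=18.433 sag=14.273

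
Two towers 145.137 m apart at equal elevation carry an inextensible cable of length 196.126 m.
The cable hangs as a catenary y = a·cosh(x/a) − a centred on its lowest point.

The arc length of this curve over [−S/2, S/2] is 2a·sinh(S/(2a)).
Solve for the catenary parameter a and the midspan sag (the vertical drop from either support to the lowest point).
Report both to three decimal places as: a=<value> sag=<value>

seed: a₀ = √(S³/(24(L−S))) = √(145.137³/(24·50.989)) = 49.983118
iter 1: u=1.451860  f(a)=+5.652e+00  f'(a)=-2.504e+00  a ← 49.983118 − (+5.652e+00/-2.504e+00) = 52.240218
iter 2: u=1.389131  f(a)=+4.054e-01  f'(a)=-2.157e+00  a ← 52.240218 − (+4.054e-01/-2.157e+00) = 52.428192
iter 3: u=1.384150  f(a)=+2.442e-03  f'(a)=-2.131e+00  a ← 52.428192 − (+2.442e-03/-2.131e+00) = 52.429338
iter 4: u=1.384120  f(a)=+8.977e-08  f'(a)=-2.130e+00  a ← 52.429338 − (+8.977e-08/-2.130e+00) = 52.429338
iter 5: u=1.384120  f(a)=-2.842e-14  f'(a)=-2.130e+00  a ← 52.429338 − (-2.842e-14/-2.130e+00) = 52.429338
converged: |Δa| < 1e-12 after 5 iterations
sag = a·(cosh(S/(2a)) − 1) = 52.429338·(cosh(1.384120) − 1) = 58.769526
T_max/T_min = cosh(S/(2a)) = 2.120928

a=52.429 sag=58.770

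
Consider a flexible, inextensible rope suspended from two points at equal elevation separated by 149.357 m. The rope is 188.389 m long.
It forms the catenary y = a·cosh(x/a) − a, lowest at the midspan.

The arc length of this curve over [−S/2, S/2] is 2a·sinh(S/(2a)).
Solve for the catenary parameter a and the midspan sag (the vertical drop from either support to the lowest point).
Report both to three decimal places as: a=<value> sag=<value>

seed: a₀ = √(S³/(24(L−S))) = √(149.357³/(24·39.032)) = 59.637901
iter 1: u=1.252199  f(a)=+3.177e+00  f'(a)=-1.526e+00  a ← 59.637901 − (+3.177e+00/-1.526e+00) = 61.719673
iter 2: u=1.209963  f(a)=+1.739e-01  f'(a)=-1.363e+00  a ← 61.719673 − (+1.739e-01/-1.363e+00) = 61.847266
iter 3: u=1.207466  f(a)=+5.881e-04  f'(a)=-1.354e+00  a ← 61.847266 − (+5.881e-04/-1.354e+00) = 61.847700
iter 4: u=1.207458  f(a)=+6.774e-09  f'(a)=-1.354e+00  a ← 61.847700 − (+6.774e-09/-1.354e+00) = 61.847700
iter 5: u=1.207458  f(a)=+0.000e+00  f'(a)=-1.354e+00  a ← 61.847700 − (+0.000e+00/-1.354e+00) = 61.847700
converged: |Δa| < 1e-12 after 5 iterations
sag = a·(cosh(S/(2a)) − 1) = 61.847700·(cosh(1.207458) − 1) = 50.836557
T_max/T_min = cosh(S/(2a)) = 1.821964

a=61.848 sag=50.837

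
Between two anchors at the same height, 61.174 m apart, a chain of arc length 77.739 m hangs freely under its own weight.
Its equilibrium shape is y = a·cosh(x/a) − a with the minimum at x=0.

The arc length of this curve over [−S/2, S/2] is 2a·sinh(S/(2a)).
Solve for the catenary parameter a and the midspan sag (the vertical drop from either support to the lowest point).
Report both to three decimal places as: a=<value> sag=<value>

a=24.916 sag=21.254

seed: a₀ = √(S³/(24(L−S))) = √(61.174³/(24·16.565)) = 23.996559
iter 1: u=1.274641  f(a)=+1.399e+00  f'(a)=-1.618e+00  a ← 23.996559 − (+1.399e+00/-1.618e+00) = 24.860972
iter 2: u=1.230322  f(a)=+7.914e-02  f'(a)=-1.440e+00  a ← 24.860972 − (+7.914e-02/-1.440e+00) = 24.915935
iter 3: u=1.227608  f(a)=+2.869e-04  f'(a)=-1.430e+00  a ← 24.915935 − (+2.869e-04/-1.430e+00) = 24.916135
iter 4: u=1.227598  f(a)=+3.801e-09  f'(a)=-1.429e+00  a ← 24.916135 − (+3.801e-09/-1.429e+00) = 24.916135
iter 5: u=1.227598  f(a)=+1.421e-14  f'(a)=-1.429e+00  a ← 24.916135 − (+1.421e-14/-1.429e+00) = 24.916135
converged: |Δa| < 1e-12 after 5 iterations
sag = a·(cosh(S/(2a)) − 1) = 24.916135·(cosh(1.227598) − 1) = 21.253680
T_max/T_min = cosh(S/(2a)) = 1.853009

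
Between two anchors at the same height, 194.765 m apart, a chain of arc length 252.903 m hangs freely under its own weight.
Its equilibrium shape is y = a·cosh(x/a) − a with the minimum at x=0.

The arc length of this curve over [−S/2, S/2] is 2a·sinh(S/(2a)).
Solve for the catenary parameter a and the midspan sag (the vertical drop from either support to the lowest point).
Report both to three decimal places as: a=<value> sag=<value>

seed: a₀ = √(S³/(24(L−S))) = √(194.765³/(24·58.138)) = 72.766370
iter 1: u=1.338290  f(a)=+5.434e+00  f'(a)=-1.903e+00  a ← 72.766370 − (+5.434e+00/-1.903e+00) = 75.621748
iter 2: u=1.287758  f(a)=+3.362e-01  f'(a)=-1.674e+00  a ← 75.621748 − (+3.362e-01/-1.674e+00) = 75.822573
iter 3: u=1.284347  f(a)=+1.475e-03  f'(a)=-1.660e+00  a ← 75.822573 − (+1.475e-03/-1.660e+00) = 75.823462
iter 4: u=1.284332  f(a)=+2.866e-08  f'(a)=-1.659e+00  a ← 75.823462 − (+2.866e-08/-1.659e+00) = 75.823462
iter 5: u=1.284332  f(a)=-2.842e-14  f'(a)=-1.659e+00  a ← 75.823462 − (-2.842e-14/-1.659e+00) = 75.823462
converged: |Δa| < 1e-12 after 5 iterations
sag = a·(cosh(S/(2a)) − 1) = 75.823462·(cosh(1.284332) − 1) = 71.618660
T_max/T_min = cosh(S/(2a)) = 1.944545

a=75.823 sag=71.619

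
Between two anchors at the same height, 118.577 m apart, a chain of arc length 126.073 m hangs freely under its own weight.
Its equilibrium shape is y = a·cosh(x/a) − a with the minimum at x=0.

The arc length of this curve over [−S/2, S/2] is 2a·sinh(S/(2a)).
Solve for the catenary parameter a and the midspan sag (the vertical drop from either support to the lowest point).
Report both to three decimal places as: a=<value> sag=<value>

a=97.167 sag=18.656

seed: a₀ = √(S³/(24(L−S))) = √(118.577³/(24·7.496)) = 96.267630
iter 1: u=0.615872  f(a)=+1.435e-01  f'(a)=-1.617e-01  a ← 96.267630 − (+1.435e-01/-1.617e-01) = 97.154666
iter 2: u=0.610249  f(a)=+2.007e-03  f'(a)=-1.572e-01  a ← 97.154666 − (+2.007e-03/-1.572e-01) = 97.167430
iter 3: u=0.610168  f(a)=+4.051e-07  f'(a)=-1.572e-01  a ← 97.167430 − (+4.051e-07/-1.572e-01) = 97.167433
iter 4: u=0.610168  f(a)=+1.421e-14  f'(a)=-1.572e-01  a ← 97.167433 − (+1.421e-14/-1.572e-01) = 97.167433
converged: |Δa| < 1e-12 after 4 iterations
sag = a·(cosh(S/(2a)) − 1) = 97.167433·(cosh(0.610168) − 1) = 18.656185
T_max/T_min = cosh(S/(2a)) = 1.192000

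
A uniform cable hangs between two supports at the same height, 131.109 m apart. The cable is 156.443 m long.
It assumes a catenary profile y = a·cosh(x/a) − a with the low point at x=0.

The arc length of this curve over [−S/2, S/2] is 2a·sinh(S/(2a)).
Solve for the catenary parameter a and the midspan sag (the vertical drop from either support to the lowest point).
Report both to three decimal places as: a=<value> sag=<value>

seed: a₀ = √(S³/(24(L−S))) = √(131.109³/(24·25.334)) = 60.882328
iter 1: u=1.076741  f(a)=+1.510e+00  f'(a)=-9.328e-01  a ← 60.882328 − (+1.510e+00/-9.328e-01) = 62.500874
iter 2: u=1.048857  f(a)=+6.230e-02  f'(a)=-8.573e-01  a ← 62.500874 − (+6.230e-02/-8.573e-01) = 62.573549
iter 3: u=1.047639  f(a)=+1.162e-04  f'(a)=-8.541e-01  a ← 62.573549 − (+1.162e-04/-8.541e-01) = 62.573685
iter 4: u=1.047637  f(a)=+4.059e-10  f'(a)=-8.540e-01  a ← 62.573685 − (+4.059e-10/-8.540e-01) = 62.573685
iter 5: u=1.047637  f(a)=+0.000e+00  f'(a)=-8.540e-01  a ← 62.573685 − (+0.000e+00/-8.540e-01) = 62.573685
converged: |Δa| < 1e-12 after 5 iterations
sag = a·(cosh(S/(2a)) − 1) = 62.573685·(cosh(1.047637) − 1) = 37.596516
T_max/T_min = cosh(S/(2a)) = 1.600836

a=62.574 sag=37.597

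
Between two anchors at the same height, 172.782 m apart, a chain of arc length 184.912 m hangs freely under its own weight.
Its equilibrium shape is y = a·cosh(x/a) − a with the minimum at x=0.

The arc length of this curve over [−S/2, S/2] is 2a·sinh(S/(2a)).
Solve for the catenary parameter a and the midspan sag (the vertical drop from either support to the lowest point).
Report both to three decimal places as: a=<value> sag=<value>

a=134.490 sag=28.714

seed: a₀ = √(S³/(24(L−S))) = √(172.782³/(24·12.130)) = 133.110319
iter 1: u=0.649018  f(a)=+2.580e-01  f'(a)=-1.900e-01  a ← 133.110319 − (+2.580e-01/-1.900e-01) = 134.468131
iter 2: u=0.642464  f(a)=+4.002e-03  f'(a)=-1.842e-01  a ← 134.468131 − (+4.002e-03/-1.842e-01) = 134.489856
iter 3: u=0.642361  f(a)=+9.959e-07  f'(a)=-1.841e-01  a ← 134.489856 − (+9.959e-07/-1.841e-01) = 134.489862
iter 4: u=0.642361  f(a)=+5.684e-14  f'(a)=-1.841e-01  a ← 134.489862 − (+5.684e-14/-1.841e-01) = 134.489862
converged: |Δa| < 1e-12 after 4 iterations
sag = a·(cosh(S/(2a)) − 1) = 134.489862·(cosh(0.642361) − 1) = 28.714412
T_max/T_min = cosh(S/(2a)) = 1.213506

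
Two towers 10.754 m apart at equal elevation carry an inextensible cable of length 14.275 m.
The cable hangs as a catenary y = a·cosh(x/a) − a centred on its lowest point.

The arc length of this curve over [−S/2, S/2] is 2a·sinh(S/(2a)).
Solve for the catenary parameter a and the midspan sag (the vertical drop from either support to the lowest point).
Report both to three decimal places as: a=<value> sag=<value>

a=4.012 sag=4.176

seed: a₀ = √(S³/(24(L−S))) = √(10.754³/(24·3.521)) = 3.836334
iter 1: u=1.401598  f(a)=+3.625e-01  f'(a)=-2.222e+00  a ← 3.836334 − (+3.625e-01/-2.222e+00) = 3.999430
iter 2: u=1.344442  f(a)=+2.440e-02  f'(a)=-1.932e+00  a ← 3.999430 − (+2.440e-02/-1.932e+00) = 4.012055
iter 3: u=1.340211  f(a)=+1.282e-04  f'(a)=-1.912e+00  a ← 4.012055 − (+1.282e-04/-1.912e+00) = 4.012122
iter 4: u=1.340189  f(a)=+3.577e-09  f'(a)=-1.912e+00  a ← 4.012122 − (+3.577e-09/-1.912e+00) = 4.012122
iter 5: u=1.340189  f(a)=+0.000e+00  f'(a)=-1.912e+00  a ← 4.012122 − (+0.000e+00/-1.912e+00) = 4.012122
converged: |Δa| < 1e-12 after 5 iterations
sag = a·(cosh(S/(2a)) − 1) = 4.012122·(cosh(1.340189) − 1) = 4.175737
T_max/T_min = cosh(S/(2a)) = 2.040780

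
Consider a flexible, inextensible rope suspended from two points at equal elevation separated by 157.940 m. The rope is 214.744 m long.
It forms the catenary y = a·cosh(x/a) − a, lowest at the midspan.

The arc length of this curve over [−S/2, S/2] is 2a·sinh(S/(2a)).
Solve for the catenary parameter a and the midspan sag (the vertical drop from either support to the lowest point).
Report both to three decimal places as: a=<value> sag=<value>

seed: a₀ = √(S³/(24(L−S))) = √(157.940³/(24·56.804)) = 53.758002
iter 1: u=1.468991  f(a)=+6.453e+00  f'(a)=-2.606e+00  a ← 53.758002 − (+6.453e+00/-2.606e+00) = 56.234447
iter 2: u=1.404299  f(a)=+4.727e-01  f'(a)=-2.237e+00  a ← 56.234447 − (+4.727e-01/-2.237e+00) = 56.445777
iter 3: u=1.399042  f(a)=+2.980e-03  f'(a)=-2.209e+00  a ← 56.445777 − (+2.980e-03/-2.209e+00) = 56.447126
iter 4: u=1.399008  f(a)=+1.200e-07  f'(a)=-2.209e+00  a ← 56.447126 − (+1.200e-07/-2.209e+00) = 56.447126
iter 5: u=1.399008  f(a)=+2.842e-14  f'(a)=-2.209e+00  a ← 56.447126 − (+2.842e-14/-2.209e+00) = 56.447126
converged: |Δa| < 1e-12 after 5 iterations
sag = a·(cosh(S/(2a)) − 1) = 56.447126·(cosh(1.399008) − 1) = 64.858374
T_max/T_min = cosh(S/(2a)) = 2.149011

a=56.447 sag=64.858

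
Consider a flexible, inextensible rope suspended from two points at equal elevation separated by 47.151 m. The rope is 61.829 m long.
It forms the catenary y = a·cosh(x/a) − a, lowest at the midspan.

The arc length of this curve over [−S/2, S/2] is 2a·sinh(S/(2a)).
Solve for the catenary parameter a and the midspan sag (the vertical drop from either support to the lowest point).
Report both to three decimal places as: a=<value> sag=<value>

a=18.004 sag=17.771

seed: a₀ = √(S³/(24(L−S))) = √(47.151³/(24·14.678)) = 17.250326
iter 1: u=1.366670  f(a)=+1.433e+00  f'(a)=-2.042e+00  a ← 17.250326 − (+1.433e+00/-2.042e+00) = 17.952401
iter 2: u=1.313223  f(a)=+9.215e-02  f'(a)=-1.787e+00  a ← 17.952401 − (+9.215e-02/-1.787e+00) = 18.003975
iter 3: u=1.309461  f(a)=+4.388e-04  f'(a)=-1.770e+00  a ← 18.003975 − (+4.388e-04/-1.770e+00) = 18.004223
iter 4: u=1.309443  f(a)=+1.005e-08  f'(a)=-1.770e+00  a ← 18.004223 − (+1.005e-08/-1.770e+00) = 18.004223
iter 5: u=1.309443  f(a)=+7.105e-15  f'(a)=-1.770e+00  a ← 18.004223 − (+7.105e-15/-1.770e+00) = 18.004223
converged: |Δa| < 1e-12 after 5 iterations
sag = a·(cosh(S/(2a)) − 1) = 18.004223·(cosh(1.309443) − 1) = 17.770885
T_max/T_min = cosh(S/(2a)) = 1.987040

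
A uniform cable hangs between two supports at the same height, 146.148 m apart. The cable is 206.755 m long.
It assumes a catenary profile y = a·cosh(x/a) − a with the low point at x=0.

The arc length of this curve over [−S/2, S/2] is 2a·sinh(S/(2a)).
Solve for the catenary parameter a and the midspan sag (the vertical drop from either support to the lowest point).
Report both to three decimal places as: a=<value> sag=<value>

seed: a₀ = √(S³/(24(L−S))) = √(146.148³/(24·60.607)) = 46.325733
iter 1: u=1.577395  f(a)=+8.003e+00  f'(a)=-3.328e+00  a ← 46.325733 − (+8.003e+00/-3.328e+00) = 48.730193
iter 2: u=1.499563  f(a)=+6.653e-01  f'(a)=-2.796e+00  a ← 48.730193 − (+6.653e-01/-2.796e+00) = 48.968134
iter 3: u=1.492277  f(a)=+5.518e-03  f'(a)=-2.750e+00  a ← 48.968134 − (+5.518e-03/-2.750e+00) = 48.970141
iter 4: u=1.492215  f(a)=+3.867e-07  f'(a)=-2.749e+00  a ← 48.970141 − (+3.867e-07/-2.749e+00) = 48.970141
iter 5: u=1.492215  f(a)=+0.000e+00  f'(a)=-2.749e+00  a ← 48.970141 − (+0.000e+00/-2.749e+00) = 48.970141
converged: |Δa| < 1e-12 after 5 iterations
sag = a·(cosh(S/(2a)) − 1) = 48.970141·(cosh(1.492215) − 1) = 65.419466
T_max/T_min = cosh(S/(2a)) = 2.335905

a=48.970 sag=65.419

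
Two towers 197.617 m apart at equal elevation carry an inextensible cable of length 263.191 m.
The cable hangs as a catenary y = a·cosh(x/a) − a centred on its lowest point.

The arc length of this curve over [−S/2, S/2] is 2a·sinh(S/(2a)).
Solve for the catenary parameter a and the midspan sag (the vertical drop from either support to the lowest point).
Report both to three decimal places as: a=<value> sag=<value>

seed: a₀ = √(S³/(24(L−S))) = √(197.617³/(24·65.574)) = 70.026915
iter 1: u=1.411007  f(a)=+6.846e+00  f'(a)=-2.273e+00  a ← 70.026915 − (+6.846e+00/-2.273e+00) = 73.038458
iter 2: u=1.352828  f(a)=+4.664e-01  f'(a)=-1.973e+00  a ← 73.038458 − (+4.664e-01/-1.973e+00) = 73.274830
iter 3: u=1.348464  f(a)=+2.515e-03  f'(a)=-1.952e+00  a ← 73.274830 − (+2.515e-03/-1.952e+00) = 73.276119
iter 4: u=1.348441  f(a)=+7.396e-08  f'(a)=-1.952e+00  a ← 73.276119 − (+7.396e-08/-1.952e+00) = 73.276119
iter 5: u=1.348441  f(a)=+5.684e-14  f'(a)=-1.952e+00  a ← 73.276119 − (+5.684e-14/-1.952e+00) = 73.276119
converged: |Δa| < 1e-12 after 5 iterations
sag = a·(cosh(S/(2a)) − 1) = 73.276119·(cosh(1.348441) − 1) = 77.345145
T_max/T_min = cosh(S/(2a)) = 2.055530

a=73.276 sag=77.345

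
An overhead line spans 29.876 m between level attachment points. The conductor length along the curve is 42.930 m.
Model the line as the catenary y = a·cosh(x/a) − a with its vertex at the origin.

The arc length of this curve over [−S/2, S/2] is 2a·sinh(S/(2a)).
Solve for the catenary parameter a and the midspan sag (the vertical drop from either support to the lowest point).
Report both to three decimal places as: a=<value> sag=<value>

seed: a₀ = √(S³/(24(L−S))) = √(29.876³/(24·13.054)) = 9.225847
iter 1: u=1.619147  f(a)=+1.822e+00  f'(a)=-3.645e+00  a ← 9.225847 − (+1.822e+00/-3.645e+00) = 9.725733
iter 2: u=1.535925  f(a)=+1.586e-01  f'(a)=-3.036e+00  a ← 9.725733 − (+1.586e-01/-3.036e+00) = 9.777966
iter 3: u=1.527721  f(a)=+1.454e-03  f'(a)=-2.980e+00  a ← 9.777966 − (+1.454e-03/-2.980e+00) = 9.778454
iter 4: u=1.527644  f(a)=+1.247e-07  f'(a)=-2.980e+00  a ← 9.778454 − (+1.247e-07/-2.980e+00) = 9.778454
iter 5: u=1.527644  f(a)=+0.000e+00  f'(a)=-2.980e+00  a ← 9.778454 − (+0.000e+00/-2.980e+00) = 9.778454
converged: |Δa| < 1e-12 after 5 iterations
sag = a·(cosh(S/(2a)) − 1) = 9.778454·(cosh(1.527644) − 1) = 13.808924
T_max/T_min = cosh(S/(2a)) = 2.412179

a=9.778 sag=13.809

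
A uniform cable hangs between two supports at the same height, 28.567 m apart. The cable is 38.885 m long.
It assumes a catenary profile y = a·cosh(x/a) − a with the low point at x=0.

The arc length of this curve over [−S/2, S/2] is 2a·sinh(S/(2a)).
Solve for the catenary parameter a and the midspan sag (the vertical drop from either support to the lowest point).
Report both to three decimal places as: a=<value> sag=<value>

a=10.190 sag=11.761

seed: a₀ = √(S³/(24(L−S))) = √(28.567³/(24·10.318)) = 9.702722
iter 1: u=1.472113  f(a)=+1.177e+00  f'(a)=-2.625e+00  a ← 9.702722 − (+1.177e+00/-2.625e+00) = 10.151304
iter 2: u=1.407061  f(a)=+8.658e-02  f'(a)=-2.252e+00  a ← 10.151304 − (+8.658e-02/-2.252e+00) = 10.189754
iter 3: u=1.401751  f(a)=+5.503e-04  f'(a)=-2.223e+00  a ← 10.189754 − (+5.503e-04/-2.223e+00) = 10.190001
iter 4: u=1.401717  f(a)=+2.254e-08  f'(a)=-2.223e+00  a ← 10.190001 − (+2.254e-08/-2.223e+00) = 10.190001
iter 5: u=1.401717  f(a)=+0.000e+00  f'(a)=-2.223e+00  a ← 10.190001 − (+0.000e+00/-2.223e+00) = 10.190001
converged: |Δa| < 1e-12 after 5 iterations
sag = a·(cosh(S/(2a)) − 1) = 10.190001·(cosh(1.401717) − 1) = 11.761011
T_max/T_min = cosh(S/(2a)) = 2.154172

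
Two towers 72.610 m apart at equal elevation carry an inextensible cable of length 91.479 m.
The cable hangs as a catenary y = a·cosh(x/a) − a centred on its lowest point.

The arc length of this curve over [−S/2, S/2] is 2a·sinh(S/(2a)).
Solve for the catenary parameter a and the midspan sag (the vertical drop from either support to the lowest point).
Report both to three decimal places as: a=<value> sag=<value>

a=30.146 sag=24.634

seed: a₀ = √(S³/(24(L−S))) = √(72.610³/(24·18.869)) = 29.074656
iter 1: u=1.248682  f(a)=+1.527e+00  f'(a)=-1.512e+00  a ← 29.074656 − (+1.527e+00/-1.512e+00) = 30.084507
iter 2: u=1.206767  f(a)=+8.316e-02  f'(a)=-1.351e+00  a ← 30.084507 − (+8.316e-02/-1.351e+00) = 30.146043
iter 3: u=1.204304  f(a)=+2.781e-04  f'(a)=-1.342e+00  a ← 30.146043 − (+2.781e-04/-1.342e+00) = 30.146250
iter 4: u=1.204296  f(a)=+3.133e-09  f'(a)=-1.342e+00  a ← 30.146250 − (+3.133e-09/-1.342e+00) = 30.146250
iter 5: u=1.204296  f(a)=+1.421e-14  f'(a)=-1.342e+00  a ← 30.146250 − (+1.421e-14/-1.342e+00) = 30.146250
converged: |Δa| < 1e-12 after 5 iterations
sag = a·(cosh(S/(2a)) − 1) = 30.146250·(cosh(1.204296) − 1) = 24.634205
T_max/T_min = cosh(S/(2a)) = 1.817157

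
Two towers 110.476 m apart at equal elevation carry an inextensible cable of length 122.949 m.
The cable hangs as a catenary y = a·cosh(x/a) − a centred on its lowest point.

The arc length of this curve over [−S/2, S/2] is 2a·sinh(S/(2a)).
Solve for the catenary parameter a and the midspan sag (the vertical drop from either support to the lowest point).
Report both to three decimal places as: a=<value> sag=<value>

seed: a₀ = √(S³/(24(L−S))) = √(110.476³/(24·12.473)) = 67.113646
iter 1: u=0.823052  f(a)=+4.293e-01  f'(a)=-3.975e-01  a ← 67.113646 − (+4.293e-01/-3.975e-01) = 68.193782
iter 2: u=0.810015  f(a)=+1.058e-02  f'(a)=-3.781e-01  a ← 68.193782 − (+1.058e-02/-3.781e-01) = 68.221775
iter 3: u=0.809683  f(a)=+6.793e-06  f'(a)=-3.776e-01  a ← 68.221775 − (+6.793e-06/-3.776e-01) = 68.221793
iter 4: u=0.809683  f(a)=+2.814e-12  f'(a)=-3.776e-01  a ← 68.221793 − (+2.814e-12/-3.776e-01) = 68.221793
converged: |Δa| < 1e-12 after 4 iterations
sag = a·(cosh(S/(2a)) − 1) = 68.221793·(cosh(0.809683) − 1) = 23.611356
T_max/T_min = cosh(S/(2a)) = 1.346097

a=68.222 sag=23.611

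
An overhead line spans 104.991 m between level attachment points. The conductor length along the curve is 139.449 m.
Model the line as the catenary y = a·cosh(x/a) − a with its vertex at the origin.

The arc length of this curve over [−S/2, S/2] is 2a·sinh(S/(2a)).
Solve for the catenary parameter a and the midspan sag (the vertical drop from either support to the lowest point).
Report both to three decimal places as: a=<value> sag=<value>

seed: a₀ = √(S³/(24(L−S))) = √(104.991³/(24·34.458)) = 37.409117
iter 1: u=1.403281  f(a)=+3.556e+00  f'(a)=-2.231e+00  a ← 37.409117 − (+3.556e+00/-2.231e+00) = 39.002795
iter 2: u=1.345942  f(a)=+2.399e-01  f'(a)=-1.940e+00  a ← 39.002795 − (+2.399e-01/-1.940e+00) = 39.126464
iter 3: u=1.341688  f(a)=+1.266e-03  f'(a)=-1.919e+00  a ← 39.126464 − (+1.266e-03/-1.919e+00) = 39.127124
iter 4: u=1.341665  f(a)=+3.567e-08  f'(a)=-1.919e+00  a ← 39.127124 − (+3.567e-08/-1.919e+00) = 39.127124
iter 5: u=1.341665  f(a)=+2.842e-14  f'(a)=-1.919e+00  a ← 39.127124 − (+2.842e-14/-1.919e+00) = 39.127124
converged: |Δa| < 1e-12 after 5 iterations
sag = a·(cosh(S/(2a)) − 1) = 39.127124·(cosh(1.341665) − 1) = 40.825598
T_max/T_min = cosh(S/(2a)) = 2.043409

a=39.127 sag=40.826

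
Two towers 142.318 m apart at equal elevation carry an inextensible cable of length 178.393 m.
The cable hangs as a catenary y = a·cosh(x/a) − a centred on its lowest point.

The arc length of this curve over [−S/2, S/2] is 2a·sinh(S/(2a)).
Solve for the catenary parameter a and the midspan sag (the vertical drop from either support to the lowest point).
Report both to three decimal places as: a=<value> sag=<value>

seed: a₀ = √(S³/(24(L−S))) = √(142.318³/(24·36.075)) = 57.700683
iter 1: u=1.233244  f(a)=+2.845e+00  f'(a)=-1.451e+00  a ← 57.700683 − (+2.845e+00/-1.451e+00) = 59.660947
iter 2: u=1.192723  f(a)=+1.514e-01  f'(a)=-1.300e+00  a ← 59.660947 − (+1.514e-01/-1.300e+00) = 59.777365
iter 3: u=1.190400  f(a)=+4.822e-04  f'(a)=-1.292e+00  a ← 59.777365 − (+4.822e-04/-1.292e+00) = 59.777738
iter 4: u=1.190393  f(a)=+4.925e-09  f'(a)=-1.292e+00  a ← 59.777738 − (+4.925e-09/-1.292e+00) = 59.777738
iter 5: u=1.190393  f(a)=+2.842e-14  f'(a)=-1.292e+00  a ← 59.777738 − (+2.842e-14/-1.292e+00) = 59.777738
converged: |Δa| < 1e-12 after 5 iterations
sag = a·(cosh(S/(2a)) − 1) = 59.777738·(cosh(1.190393) − 1) = 47.597276
T_max/T_min = cosh(S/(2a)) = 1.796237

a=59.778 sag=47.597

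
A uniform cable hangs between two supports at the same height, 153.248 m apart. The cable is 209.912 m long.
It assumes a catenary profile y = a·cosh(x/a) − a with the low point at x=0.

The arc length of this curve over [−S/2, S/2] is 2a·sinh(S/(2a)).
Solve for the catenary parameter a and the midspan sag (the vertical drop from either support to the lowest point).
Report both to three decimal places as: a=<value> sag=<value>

a=54.084 sag=63.987

seed: a₀ = √(S³/(24(L−S))) = √(153.248³/(24·56.664)) = 51.443794
iter 1: u=1.489470  f(a)=+6.628e+00  f'(a)=-2.732e+00  a ← 51.443794 − (+6.628e+00/-2.732e+00) = 53.869815
iter 2: u=1.422392  f(a)=+4.977e-01  f'(a)=-2.336e+00  a ← 53.869815 − (+4.977e-01/-2.336e+00) = 54.082887
iter 3: u=1.416788  f(a)=+3.310e-03  f'(a)=-2.305e+00  a ← 54.082887 − (+3.310e-03/-2.305e+00) = 54.084323
iter 4: u=1.416751  f(a)=+1.485e-07  f'(a)=-2.305e+00  a ← 54.084323 − (+1.485e-07/-2.305e+00) = 54.084323
iter 5: u=1.416751  f(a)=-5.684e-14  f'(a)=-2.305e+00  a ← 54.084323 − (-5.684e-14/-2.305e+00) = 54.084323
converged: |Δa| < 1e-12 after 5 iterations
sag = a·(cosh(S/(2a)) − 1) = 54.084323·(cosh(1.416751) − 1) = 63.987164
T_max/T_min = cosh(S/(2a)) = 2.183100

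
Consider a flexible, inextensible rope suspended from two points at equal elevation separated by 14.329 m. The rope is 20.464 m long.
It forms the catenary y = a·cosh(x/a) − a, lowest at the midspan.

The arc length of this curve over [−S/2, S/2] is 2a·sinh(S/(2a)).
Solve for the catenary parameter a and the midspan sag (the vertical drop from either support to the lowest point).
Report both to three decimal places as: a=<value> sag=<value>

a=4.733 sag=6.541

seed: a₀ = √(S³/(24(L−S))) = √(14.329³/(24·6.135)) = 4.470035
iter 1: u=1.602784  f(a)=+8.380e-01  f'(a)=-3.518e+00  a ← 4.470035 − (+8.380e-01/-3.518e+00) = 4.708234
iter 2: u=1.521696  f(a)=+7.164e-02  f'(a)=-2.940e+00  a ← 4.708234 − (+7.164e-02/-2.940e+00) = 4.732602
iter 3: u=1.513861  f(a)=+6.318e-04  f'(a)=-2.888e+00  a ← 4.732602 − (+6.318e-04/-2.888e+00) = 4.732821
iter 4: u=1.513791  f(a)=+5.010e-08  f'(a)=-2.888e+00  a ← 4.732821 − (+5.010e-08/-2.888e+00) = 4.732821
iter 5: u=1.513791  f(a)=+0.000e+00  f'(a)=-2.888e+00  a ← 4.732821 − (+0.000e+00/-2.888e+00) = 4.732821
converged: |Δa| < 1e-12 after 5 iterations
sag = a·(cosh(S/(2a)) − 1) = 4.732821·(cosh(1.513791) − 1) = 6.540751
T_max/T_min = cosh(S/(2a)) = 2.381998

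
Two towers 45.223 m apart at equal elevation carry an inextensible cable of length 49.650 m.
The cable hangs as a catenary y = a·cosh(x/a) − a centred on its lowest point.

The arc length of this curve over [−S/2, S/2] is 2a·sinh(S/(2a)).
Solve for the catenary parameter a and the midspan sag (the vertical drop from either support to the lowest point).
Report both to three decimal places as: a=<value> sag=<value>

a=29.928 sag=8.956

seed: a₀ = √(S³/(24(L−S))) = √(45.223³/(24·4.427)) = 29.503849
iter 1: u=0.766392  f(a)=+1.318e-01  f'(a)=-3.181e-01  a ← 29.503849 − (+1.318e-01/-3.181e-01) = 29.918328
iter 2: u=0.755774  f(a)=+2.830e-03  f'(a)=-3.046e-01  a ← 29.918328 − (+2.830e-03/-3.046e-01) = 29.927618
iter 3: u=0.755540  f(a)=+1.367e-06  f'(a)=-3.043e-01  a ← 29.927618 − (+1.367e-06/-3.043e-01) = 29.927623
iter 4: u=0.755539  f(a)=+3.126e-13  f'(a)=-3.043e-01  a ← 29.927623 − (+3.126e-13/-3.043e-01) = 29.927623
converged: |Δa| < 1e-12 after 4 iterations
sag = a·(cosh(S/(2a)) − 1) = 29.927623·(cosh(0.755539) − 1) = 8.956091
T_max/T_min = cosh(S/(2a)) = 1.299258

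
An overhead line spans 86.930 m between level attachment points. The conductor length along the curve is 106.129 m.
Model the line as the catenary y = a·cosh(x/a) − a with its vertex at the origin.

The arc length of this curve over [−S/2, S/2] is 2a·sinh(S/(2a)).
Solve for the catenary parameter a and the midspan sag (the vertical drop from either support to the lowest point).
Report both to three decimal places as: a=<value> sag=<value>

a=38.950 sag=26.875

seed: a₀ = √(S³/(24(L−S))) = √(86.930³/(24·19.199)) = 37.758053
iter 1: u=1.151145  f(a)=+1.313e+00  f'(a)=-1.158e+00  a ← 37.758053 − (+1.313e+00/-1.158e+00) = 38.891618
iter 2: u=1.117593  f(a)=+6.145e-02  f'(a)=-1.052e+00  a ← 38.891618 − (+6.145e-02/-1.052e+00) = 38.950020
iter 3: u=1.115917  f(a)=+1.492e-04  f'(a)=-1.047e+00  a ← 38.950020 − (+1.492e-04/-1.047e+00) = 38.950163
iter 4: u=1.115913  f(a)=+8.846e-10  f'(a)=-1.047e+00  a ← 38.950163 − (+8.846e-10/-1.047e+00) = 38.950163
iter 5: u=1.115913  f(a)=-1.421e-14  f'(a)=-1.047e+00  a ← 38.950163 − (-1.421e-14/-1.047e+00) = 38.950163
converged: |Δa| < 1e-12 after 5 iterations
sag = a·(cosh(S/(2a)) − 1) = 38.950163·(cosh(1.115913) − 1) = 26.875033
T_max/T_min = cosh(S/(2a)) = 1.689985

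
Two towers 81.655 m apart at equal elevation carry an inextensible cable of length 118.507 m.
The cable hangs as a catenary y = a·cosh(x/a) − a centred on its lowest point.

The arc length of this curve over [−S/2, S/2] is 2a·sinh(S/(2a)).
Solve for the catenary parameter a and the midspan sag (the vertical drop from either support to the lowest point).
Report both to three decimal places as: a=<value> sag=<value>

a=26.342 sag=38.503

seed: a₀ = √(S³/(24(L−S))) = √(81.655³/(24·36.852)) = 24.810643
iter 1: u=1.645564  f(a)=+5.324e+00  f'(a)=-3.857e+00  a ← 24.810643 − (+5.324e+00/-3.857e+00) = 26.190932
iter 2: u=1.558841  f(a)=+4.766e-01  f'(a)=-3.195e+00  a ← 26.190932 − (+4.766e-01/-3.195e+00) = 26.340104
iter 3: u=1.550013  f(a)=+4.648e-03  f'(a)=-3.133e+00  a ← 26.340104 − (+4.648e-03/-3.133e+00) = 26.341588
iter 4: u=1.549926  f(a)=+4.517e-07  f'(a)=-3.132e+00  a ← 26.341588 − (+4.517e-07/-3.132e+00) = 26.341588
iter 5: u=1.549926  f(a)=-1.421e-14  f'(a)=-3.132e+00  a ← 26.341588 − (-1.421e-14/-3.132e+00) = 26.341588
converged: |Δa| < 1e-12 after 5 iterations
sag = a·(cosh(S/(2a)) − 1) = 26.341588·(cosh(1.549926) − 1) = 38.503277
T_max/T_min = cosh(S/(2a)) = 2.461692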